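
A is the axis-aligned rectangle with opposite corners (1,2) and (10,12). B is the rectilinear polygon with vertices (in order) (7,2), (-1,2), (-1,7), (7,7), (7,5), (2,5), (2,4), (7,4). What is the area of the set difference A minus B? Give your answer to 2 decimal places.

65.00

|A| = 90, |A∩B| = 25.
|A ∖ B| = |A| − |A∩B| = 90 − 25 = 65.00.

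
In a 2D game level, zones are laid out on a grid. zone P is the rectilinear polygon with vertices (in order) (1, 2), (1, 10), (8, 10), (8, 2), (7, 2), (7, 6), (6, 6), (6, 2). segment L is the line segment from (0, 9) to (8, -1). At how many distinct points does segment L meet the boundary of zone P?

2

The segment meets the boundary at (5.6,2), (1,7.75).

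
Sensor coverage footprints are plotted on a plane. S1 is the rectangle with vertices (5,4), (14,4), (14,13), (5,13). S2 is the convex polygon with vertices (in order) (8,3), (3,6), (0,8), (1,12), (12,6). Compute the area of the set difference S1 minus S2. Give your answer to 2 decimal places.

|S1| = 81, |S1∩S2| = 24.1636.
|S1 ∖ S2| = |S1| − |S1∩S2| = 81 − 24.1636 = 56.84.

56.84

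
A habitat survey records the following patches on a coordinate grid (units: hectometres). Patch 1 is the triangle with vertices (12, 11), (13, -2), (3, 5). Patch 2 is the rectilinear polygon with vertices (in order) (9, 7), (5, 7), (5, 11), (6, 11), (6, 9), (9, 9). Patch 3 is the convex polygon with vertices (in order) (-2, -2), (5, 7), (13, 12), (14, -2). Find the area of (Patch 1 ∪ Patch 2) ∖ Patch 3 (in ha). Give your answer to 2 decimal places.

|Patch 1 ∪ Patch 2| = 68.5.
|(Patch 1 ∪ Patch 2) ∩ Patch 3| = 63.1185.
|(Patch 1 ∪ Patch 2) ∖ Patch 3| = 68.5 − 63.1185 = 5.38.

5.38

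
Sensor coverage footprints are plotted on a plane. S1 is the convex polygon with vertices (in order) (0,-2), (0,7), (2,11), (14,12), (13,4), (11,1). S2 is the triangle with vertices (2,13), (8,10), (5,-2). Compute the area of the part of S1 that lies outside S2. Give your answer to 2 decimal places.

|S1| = 148.5, |S1∩S2| = 37.0391.
|S1 ∖ S2| = |S1| − |S1∩S2| = 148.5 − 37.0391 = 111.46.

111.46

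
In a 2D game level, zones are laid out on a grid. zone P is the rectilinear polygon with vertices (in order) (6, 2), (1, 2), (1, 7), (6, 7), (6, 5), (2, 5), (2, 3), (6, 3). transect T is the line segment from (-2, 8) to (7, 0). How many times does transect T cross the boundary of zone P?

The segment meets the boundary at (4.75,2), (3.625,3), (2,4.444), (1,5.333).

4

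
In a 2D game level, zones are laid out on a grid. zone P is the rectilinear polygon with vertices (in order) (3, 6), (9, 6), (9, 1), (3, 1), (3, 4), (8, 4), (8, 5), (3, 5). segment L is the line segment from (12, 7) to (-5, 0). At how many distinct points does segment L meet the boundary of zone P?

The segment meets the boundary at (3,3.294), (4.714,4), (7.143,5), (9,5.765).

4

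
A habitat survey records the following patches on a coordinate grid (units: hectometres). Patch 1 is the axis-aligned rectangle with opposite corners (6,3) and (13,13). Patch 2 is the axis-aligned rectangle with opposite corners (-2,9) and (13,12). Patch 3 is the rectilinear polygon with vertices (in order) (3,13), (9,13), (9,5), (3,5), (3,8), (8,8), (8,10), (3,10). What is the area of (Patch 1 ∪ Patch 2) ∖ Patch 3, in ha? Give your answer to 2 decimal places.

|Patch 1 ∪ Patch 2| = 94.
|(Patch 1 ∪ Patch 2) ∩ Patch 3| = 26.
|(Patch 1 ∪ Patch 2) ∖ Patch 3| = 94 − 26 = 68.00.

68.00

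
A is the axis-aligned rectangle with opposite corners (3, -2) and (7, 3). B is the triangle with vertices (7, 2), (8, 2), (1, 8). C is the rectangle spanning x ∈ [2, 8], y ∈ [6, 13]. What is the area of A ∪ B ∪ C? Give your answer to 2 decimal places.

By inclusion–exclusion:
Individual areas: |A| = 20, |B| = 3, |C| = 42.
|A∩B| = 0.4881.
|A∩C| = 0 (no overlap).
|B∩C| = 0.2619.
|A∩B∩C| = 0.
|A ∪ B ∪ C| = 65 − 0.75 + 0 = 64.25.

64.25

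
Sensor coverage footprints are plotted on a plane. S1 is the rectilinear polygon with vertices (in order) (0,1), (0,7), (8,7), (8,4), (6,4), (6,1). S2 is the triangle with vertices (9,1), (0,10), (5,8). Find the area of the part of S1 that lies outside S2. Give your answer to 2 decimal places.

|S1| = 42, |S1∩S2| = 5.7857.
|S1 ∖ S2| = |S1| − |S1∩S2| = 42 − 5.7857 = 36.21.

36.21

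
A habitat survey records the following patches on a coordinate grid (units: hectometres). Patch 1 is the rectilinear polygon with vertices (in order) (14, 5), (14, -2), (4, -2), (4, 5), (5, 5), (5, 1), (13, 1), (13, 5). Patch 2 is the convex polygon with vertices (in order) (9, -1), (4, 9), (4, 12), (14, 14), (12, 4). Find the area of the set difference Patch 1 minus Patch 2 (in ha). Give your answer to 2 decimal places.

|Patch 1| = 38, |Patch 1∩Patch 2| = 2.2.
|Patch 1 ∖ Patch 2| = |Patch 1| − |Patch 1∩Patch 2| = 38 − 2.2 = 35.80.

35.80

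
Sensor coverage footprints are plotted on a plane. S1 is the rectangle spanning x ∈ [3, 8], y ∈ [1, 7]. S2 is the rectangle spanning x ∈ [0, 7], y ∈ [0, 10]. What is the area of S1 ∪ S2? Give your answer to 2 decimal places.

76.00

By inclusion–exclusion:
Individual areas: |S1| = 30, |S2| = 70.
|S1∩S2|: x∈[3,7], y∈[1,7] → 4·6 = 24.
|S1 ∪ S2| = 100 − 24 = 76.00.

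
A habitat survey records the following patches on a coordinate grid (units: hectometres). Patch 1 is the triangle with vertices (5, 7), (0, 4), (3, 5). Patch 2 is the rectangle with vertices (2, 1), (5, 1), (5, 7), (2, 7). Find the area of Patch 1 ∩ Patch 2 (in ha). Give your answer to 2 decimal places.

The intersection is the polygon with vertices (5,7), (3,5), (2,4.667), (2,5.2).
By the shoelace formula its area is 1.47.

1.47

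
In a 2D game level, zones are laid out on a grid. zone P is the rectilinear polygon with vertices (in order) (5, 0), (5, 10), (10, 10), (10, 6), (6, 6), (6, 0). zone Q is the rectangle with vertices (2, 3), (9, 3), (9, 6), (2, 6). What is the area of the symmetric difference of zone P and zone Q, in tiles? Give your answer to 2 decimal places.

|zone P| = 26, |zone Q| = 21, |zone P∩zone Q| = 3.
|zone P △ zone Q| = |zone P| + |zone Q| − 2·|zone P∩zone Q| = 26 + 21 − 6 = 41.00.

41.00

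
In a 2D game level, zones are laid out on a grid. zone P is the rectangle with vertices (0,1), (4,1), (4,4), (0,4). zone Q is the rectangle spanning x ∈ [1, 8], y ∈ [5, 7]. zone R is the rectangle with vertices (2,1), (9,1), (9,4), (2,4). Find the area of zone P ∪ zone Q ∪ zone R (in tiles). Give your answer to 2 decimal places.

41.00

By inclusion–exclusion:
Individual areas: |zone P| = 12, |zone Q| = 14, |zone R| = 21.
|zone P∩zone Q| = 0 (no overlap).
|zone P∩zone R|: x∈[2,4], y∈[1,4] → 2·3 = 6.
|zone Q∩zone R| = 0 (no overlap).
|zone P∩zone Q∩zone R| = 0.
|zone P ∪ zone Q ∪ zone R| = 47 − 6 + 0 = 41.00.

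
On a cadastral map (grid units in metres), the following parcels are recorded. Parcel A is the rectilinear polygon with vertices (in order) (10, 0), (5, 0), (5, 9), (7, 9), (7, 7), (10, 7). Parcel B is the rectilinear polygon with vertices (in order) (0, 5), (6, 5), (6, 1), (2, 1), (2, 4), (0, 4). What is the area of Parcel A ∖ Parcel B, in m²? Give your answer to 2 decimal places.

35.00

|Parcel A| = 39, |Parcel A∩Parcel B| = 4.
|Parcel A ∖ Parcel B| = |Parcel A| − |Parcel A∩Parcel B| = 39 − 4 = 35.00.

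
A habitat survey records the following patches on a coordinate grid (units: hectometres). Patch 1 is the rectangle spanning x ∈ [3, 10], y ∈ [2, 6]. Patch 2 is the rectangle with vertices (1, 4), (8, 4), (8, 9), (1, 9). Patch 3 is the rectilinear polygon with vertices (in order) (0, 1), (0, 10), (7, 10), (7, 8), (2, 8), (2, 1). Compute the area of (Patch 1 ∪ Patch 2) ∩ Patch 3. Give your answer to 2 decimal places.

The region (Patch 1 ∪ Patch 2) ∩ Patch 3 is the polygon with vertices (1,4), (1,9), (7,9), (7,8), (2,8), (2,4).
By the shoelace formula its area is 10.00.

10.00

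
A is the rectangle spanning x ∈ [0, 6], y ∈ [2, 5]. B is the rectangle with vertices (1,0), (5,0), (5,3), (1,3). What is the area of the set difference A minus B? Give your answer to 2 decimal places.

14.00

|A∩B|: x∈[1,5], y∈[2,3] → 4·1 = 4.
|A| = 18.
|A ∖ B| = |A| − |A∩B| = 18 − 4 = 14.00.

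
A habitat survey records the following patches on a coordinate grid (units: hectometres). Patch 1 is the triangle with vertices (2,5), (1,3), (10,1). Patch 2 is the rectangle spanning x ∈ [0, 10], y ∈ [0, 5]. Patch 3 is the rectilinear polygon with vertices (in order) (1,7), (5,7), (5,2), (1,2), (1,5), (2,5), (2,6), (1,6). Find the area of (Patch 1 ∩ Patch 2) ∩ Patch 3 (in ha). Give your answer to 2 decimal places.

6.53

The region (Patch 1 ∩ Patch 2) ∩ Patch 3 is the polygon with vertices (2,5), (5,3.5), (5,2.111), (1,3).
By the shoelace formula its area is 6.53.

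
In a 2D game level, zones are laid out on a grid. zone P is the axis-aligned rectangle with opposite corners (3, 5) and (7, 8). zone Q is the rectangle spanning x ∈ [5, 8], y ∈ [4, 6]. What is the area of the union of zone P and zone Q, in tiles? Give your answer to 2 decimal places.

16.00

By inclusion–exclusion:
Individual areas: |zone P| = 12, |zone Q| = 6.
|zone P∩zone Q|: x∈[5,7], y∈[5,6] → 2·1 = 2.
|zone P ∪ zone Q| = 18 − 2 = 16.00.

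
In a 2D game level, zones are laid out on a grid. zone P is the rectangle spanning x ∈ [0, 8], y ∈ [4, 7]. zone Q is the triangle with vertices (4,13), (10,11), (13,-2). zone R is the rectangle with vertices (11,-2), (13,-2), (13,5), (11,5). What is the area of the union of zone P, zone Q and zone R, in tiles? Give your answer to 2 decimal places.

By inclusion–exclusion:
Individual areas: |zone P| = 24, |zone Q| = 36, |zone R| = 14.
|zone P∩zone Q| = 0.1333.
|zone P∩zone R| = 0 (no overlap).
|zone Q∩zone R| = 5.0128.
|zone P∩zone Q∩zone R| = 0.
|zone P ∪ zone Q ∪ zone R| = 74 − 5.1462 + 0 = 68.85.

68.85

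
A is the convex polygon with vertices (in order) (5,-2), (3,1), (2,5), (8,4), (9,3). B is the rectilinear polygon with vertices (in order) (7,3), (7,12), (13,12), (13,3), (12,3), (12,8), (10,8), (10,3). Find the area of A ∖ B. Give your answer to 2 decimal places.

24.92

|A| = 26.5, |A∩B| = 1.5833.
|A ∖ B| = |A| − |A∩B| = 26.5 − 1.5833 = 24.92.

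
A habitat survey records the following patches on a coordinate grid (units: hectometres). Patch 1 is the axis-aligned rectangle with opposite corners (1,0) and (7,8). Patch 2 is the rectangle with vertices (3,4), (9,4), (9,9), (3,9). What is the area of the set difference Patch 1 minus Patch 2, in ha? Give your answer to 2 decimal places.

32.00

|Patch 1∩Patch 2|: x∈[3,7], y∈[4,8] → 4·4 = 16.
|Patch 1| = 48.
|Patch 1 ∖ Patch 2| = |Patch 1| − |Patch 1∩Patch 2| = 48 − 16 = 32.00.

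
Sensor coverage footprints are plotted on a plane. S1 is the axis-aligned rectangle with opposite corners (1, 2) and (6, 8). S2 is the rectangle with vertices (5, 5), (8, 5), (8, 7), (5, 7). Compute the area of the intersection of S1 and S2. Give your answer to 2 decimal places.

2.00

|S1∩S2|: x∈[5,6], y∈[5,7] → 1·2 = 2.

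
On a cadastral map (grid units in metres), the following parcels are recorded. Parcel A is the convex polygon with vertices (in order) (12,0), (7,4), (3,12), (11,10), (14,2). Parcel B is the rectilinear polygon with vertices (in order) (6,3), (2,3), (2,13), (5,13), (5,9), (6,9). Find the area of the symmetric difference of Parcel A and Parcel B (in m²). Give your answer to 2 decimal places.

|Parcel A| = 62, |Parcel B| = 36, |Parcel A∩Parcel B| = 5.5.
|Parcel A △ Parcel B| = |Parcel A| + |Parcel B| − 2·|Parcel A∩Parcel B| = 62 + 36 − 11 = 87.00.

87.00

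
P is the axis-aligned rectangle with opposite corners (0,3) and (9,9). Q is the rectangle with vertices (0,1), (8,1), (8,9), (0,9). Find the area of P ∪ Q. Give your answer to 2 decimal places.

By inclusion–exclusion:
Individual areas: |P| = 54, |Q| = 64.
|P∩Q|: x∈[0,8], y∈[3,9] → 8·6 = 48.
|P ∪ Q| = 118 − 48 = 70.00.

70.00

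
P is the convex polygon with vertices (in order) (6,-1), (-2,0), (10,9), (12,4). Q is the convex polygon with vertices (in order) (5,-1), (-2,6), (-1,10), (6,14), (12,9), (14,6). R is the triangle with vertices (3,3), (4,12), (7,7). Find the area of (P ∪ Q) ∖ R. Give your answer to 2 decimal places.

134.26

|P ∪ Q| = 150.2573.
|(P ∪ Q) ∩ R| = 16.
|(P ∪ Q) ∖ R| = 150.2573 − 16 = 134.26.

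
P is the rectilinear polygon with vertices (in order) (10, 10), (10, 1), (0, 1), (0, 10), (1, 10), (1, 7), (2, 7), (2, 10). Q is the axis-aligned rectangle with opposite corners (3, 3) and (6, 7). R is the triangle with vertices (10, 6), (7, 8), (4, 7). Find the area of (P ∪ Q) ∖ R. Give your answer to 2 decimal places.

|P ∪ Q| = 87.
|(P ∪ Q) ∩ R| = 4.5.
|(P ∪ Q) ∖ R| = 87 − 4.5 = 82.50.

82.50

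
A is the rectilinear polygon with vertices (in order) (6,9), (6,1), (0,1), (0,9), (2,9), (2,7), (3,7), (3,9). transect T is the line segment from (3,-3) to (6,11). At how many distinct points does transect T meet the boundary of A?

2

The segment meets the boundary at (5.571,9), (3.857,1).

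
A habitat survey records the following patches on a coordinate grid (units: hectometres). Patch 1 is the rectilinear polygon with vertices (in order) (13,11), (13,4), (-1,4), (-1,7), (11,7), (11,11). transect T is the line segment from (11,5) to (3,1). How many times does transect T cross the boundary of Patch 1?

The segment meets the boundary at (9,4).

1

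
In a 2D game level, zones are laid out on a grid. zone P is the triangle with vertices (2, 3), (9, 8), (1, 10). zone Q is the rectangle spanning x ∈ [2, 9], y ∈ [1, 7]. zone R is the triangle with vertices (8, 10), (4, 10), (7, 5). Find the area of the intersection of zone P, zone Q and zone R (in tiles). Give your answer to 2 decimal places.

The intersection is the polygon with vertices (7.4,7), (7.367,6.833), (6.34,6.1), (5.8,7).
By the shoelace formula its area is 0.79.

0.79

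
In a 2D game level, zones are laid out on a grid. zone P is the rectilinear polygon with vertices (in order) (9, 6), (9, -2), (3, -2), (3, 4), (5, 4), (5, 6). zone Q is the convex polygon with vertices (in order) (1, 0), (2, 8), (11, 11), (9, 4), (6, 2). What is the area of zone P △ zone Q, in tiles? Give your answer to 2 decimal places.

66.90

|zone P| = 44, |zone Q| = 60.5, |zone P∩zone Q| = 18.8.
|zone P △ zone Q| = |zone P| + |zone Q| − 2·|zone P∩zone Q| = 44 + 60.5 − 37.6 = 66.90.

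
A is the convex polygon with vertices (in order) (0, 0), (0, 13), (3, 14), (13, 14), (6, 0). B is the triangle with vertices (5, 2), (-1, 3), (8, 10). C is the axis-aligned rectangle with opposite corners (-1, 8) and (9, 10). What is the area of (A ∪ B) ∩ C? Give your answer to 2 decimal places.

The region (A ∪ B) ∩ C is the polygon with vertices (0,10), (9,10), (9,8), (0,8).
By the shoelace formula its area is 18.00.

18.00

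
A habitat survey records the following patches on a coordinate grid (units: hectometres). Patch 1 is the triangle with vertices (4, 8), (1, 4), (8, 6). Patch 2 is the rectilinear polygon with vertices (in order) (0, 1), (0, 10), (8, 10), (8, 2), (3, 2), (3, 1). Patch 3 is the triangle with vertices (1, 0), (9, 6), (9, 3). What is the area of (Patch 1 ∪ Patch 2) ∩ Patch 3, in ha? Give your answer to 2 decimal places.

6.69

|Patch 1 ∪ Patch 2| = 67.
|(Patch 1 ∪ Patch 2) ∩ Patch 3| = 6.69.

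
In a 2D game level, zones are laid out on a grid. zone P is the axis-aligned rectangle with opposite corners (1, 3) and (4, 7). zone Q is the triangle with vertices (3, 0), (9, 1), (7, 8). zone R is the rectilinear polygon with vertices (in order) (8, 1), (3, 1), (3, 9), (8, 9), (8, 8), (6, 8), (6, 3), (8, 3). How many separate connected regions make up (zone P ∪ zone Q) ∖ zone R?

(zone P ∪ zone Q) ∖ zone R splits into 2 disjoint pieces (area 8, area 11.75).

2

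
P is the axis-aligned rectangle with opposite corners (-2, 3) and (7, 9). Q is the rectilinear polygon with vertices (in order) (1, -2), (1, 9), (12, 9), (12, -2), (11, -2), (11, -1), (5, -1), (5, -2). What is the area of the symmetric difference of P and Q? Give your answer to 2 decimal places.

97.00

|P| = 54, |Q| = 115, |P∩Q| = 36.
|P △ Q| = |P| + |Q| − 2·|P∩Q| = 54 + 115 − 72 = 97.00.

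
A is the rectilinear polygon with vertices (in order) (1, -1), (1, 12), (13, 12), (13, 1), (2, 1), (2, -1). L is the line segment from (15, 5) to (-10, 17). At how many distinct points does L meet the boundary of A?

The segment meets the boundary at (13,5.96), (1,11.72).

2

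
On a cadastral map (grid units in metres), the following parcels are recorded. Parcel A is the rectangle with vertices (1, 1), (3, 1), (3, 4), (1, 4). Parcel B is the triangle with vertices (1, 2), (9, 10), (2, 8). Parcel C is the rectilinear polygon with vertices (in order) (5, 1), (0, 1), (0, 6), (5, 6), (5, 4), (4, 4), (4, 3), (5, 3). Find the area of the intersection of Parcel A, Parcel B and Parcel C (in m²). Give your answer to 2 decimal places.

The intersection is the polygon with vertices (1,2), (1.333,4), (3,4).
By the shoelace formula its area is 1.67.

1.67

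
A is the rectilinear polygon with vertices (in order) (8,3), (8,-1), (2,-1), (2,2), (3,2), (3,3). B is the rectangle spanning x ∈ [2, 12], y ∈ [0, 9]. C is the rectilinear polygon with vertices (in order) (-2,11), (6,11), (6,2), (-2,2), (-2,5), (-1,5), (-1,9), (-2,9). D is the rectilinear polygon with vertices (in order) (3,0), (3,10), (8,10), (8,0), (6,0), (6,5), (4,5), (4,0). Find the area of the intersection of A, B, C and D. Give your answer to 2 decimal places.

1.00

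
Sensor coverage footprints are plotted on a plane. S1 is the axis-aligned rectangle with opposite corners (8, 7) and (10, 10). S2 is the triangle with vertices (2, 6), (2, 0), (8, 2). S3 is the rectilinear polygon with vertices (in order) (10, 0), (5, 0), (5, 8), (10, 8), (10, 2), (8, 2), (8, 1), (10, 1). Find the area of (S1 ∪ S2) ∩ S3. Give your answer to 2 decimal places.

|S1 ∪ S2| = 24.
|(S1 ∪ S2) ∩ S3| = 6.50.

6.50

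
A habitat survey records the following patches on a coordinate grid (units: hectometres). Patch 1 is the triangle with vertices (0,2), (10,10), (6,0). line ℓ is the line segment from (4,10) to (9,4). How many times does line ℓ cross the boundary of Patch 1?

The segment meets the boundary at (8.054,5.135), (6.4,7.12).

2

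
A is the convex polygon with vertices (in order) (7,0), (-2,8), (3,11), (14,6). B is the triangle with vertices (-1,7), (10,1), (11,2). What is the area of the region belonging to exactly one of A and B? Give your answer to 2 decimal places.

|A| = 84, |B| = 8.5, |A∩B| = 6.9159.
|A △ B| = |A| + |B| − 2·|A∩B| = 84 + 8.5 − 13.8318 = 78.67.

78.67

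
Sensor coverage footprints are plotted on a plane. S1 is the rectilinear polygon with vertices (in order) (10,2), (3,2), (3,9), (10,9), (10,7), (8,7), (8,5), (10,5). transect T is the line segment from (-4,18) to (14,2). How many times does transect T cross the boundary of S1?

The segment meets the boundary at (8.375,7), (6.125,9).

2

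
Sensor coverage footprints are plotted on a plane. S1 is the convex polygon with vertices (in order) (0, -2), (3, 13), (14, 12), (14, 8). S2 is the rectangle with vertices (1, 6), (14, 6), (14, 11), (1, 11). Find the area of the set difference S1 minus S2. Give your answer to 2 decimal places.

55.30

|S1| = 112, |S1∩S2| = 56.7.
|S1 ∖ S2| = |S1| − |S1∩S2| = 112 − 56.7 = 55.30.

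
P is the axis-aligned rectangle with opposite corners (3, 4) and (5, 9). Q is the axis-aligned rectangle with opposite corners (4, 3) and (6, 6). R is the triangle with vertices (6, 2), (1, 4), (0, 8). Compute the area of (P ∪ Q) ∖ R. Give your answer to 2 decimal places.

13.00

|P ∪ Q| = 14.
|(P ∪ Q) ∩ R| = 1.
|(P ∪ Q) ∖ R| = 14 − 1 = 13.00.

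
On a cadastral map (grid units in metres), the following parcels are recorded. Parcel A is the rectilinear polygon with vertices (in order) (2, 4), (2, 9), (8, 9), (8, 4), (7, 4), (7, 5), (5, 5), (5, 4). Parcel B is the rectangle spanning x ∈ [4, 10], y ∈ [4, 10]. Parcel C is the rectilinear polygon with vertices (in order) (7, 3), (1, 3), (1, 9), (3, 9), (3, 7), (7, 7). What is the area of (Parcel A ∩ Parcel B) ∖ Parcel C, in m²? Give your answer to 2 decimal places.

|Parcel A ∩ Parcel B| = 18.
|(Parcel A ∩ Parcel B) ∩ Parcel C| = 7.
|(Parcel A ∩ Parcel B) ∖ Parcel C| = 18 − 7 = 11.00.

11.00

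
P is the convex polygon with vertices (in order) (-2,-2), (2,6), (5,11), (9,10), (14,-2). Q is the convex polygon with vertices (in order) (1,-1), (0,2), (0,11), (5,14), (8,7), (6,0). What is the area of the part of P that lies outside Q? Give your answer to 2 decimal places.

69.66

|P| = 127.5, |P∩Q| = 57.84.
|P ∖ Q| = |P| − |P∩Q| = 127.5 − 57.84 = 69.66.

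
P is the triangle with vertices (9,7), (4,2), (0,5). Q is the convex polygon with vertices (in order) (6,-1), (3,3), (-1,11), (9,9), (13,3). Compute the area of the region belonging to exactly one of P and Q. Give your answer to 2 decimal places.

|P| = 17.5, |Q| = 86, |P∩Q| = 14.6714.
|P △ Q| = |P| + |Q| − 2·|P∩Q| = 17.5 + 86 − 29.3429 = 74.16.

74.16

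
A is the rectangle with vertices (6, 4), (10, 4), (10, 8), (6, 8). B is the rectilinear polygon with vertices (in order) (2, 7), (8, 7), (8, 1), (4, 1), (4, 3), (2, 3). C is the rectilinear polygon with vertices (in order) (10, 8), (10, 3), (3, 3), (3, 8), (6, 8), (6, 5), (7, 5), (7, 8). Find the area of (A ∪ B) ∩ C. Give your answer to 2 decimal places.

27.00

|A ∪ B| = 42.
|(A ∪ B) ∩ C| = 27.00.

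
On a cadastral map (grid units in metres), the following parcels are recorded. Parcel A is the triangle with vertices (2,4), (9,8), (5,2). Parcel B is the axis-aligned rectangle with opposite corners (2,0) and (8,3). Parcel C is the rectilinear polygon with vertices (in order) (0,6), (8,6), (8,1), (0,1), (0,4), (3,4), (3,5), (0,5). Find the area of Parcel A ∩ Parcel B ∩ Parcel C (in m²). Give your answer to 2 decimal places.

1.08

The intersection is the polygon with vertices (3.5,3), (5.667,3), (5,2).
By the shoelace formula its area is 1.08.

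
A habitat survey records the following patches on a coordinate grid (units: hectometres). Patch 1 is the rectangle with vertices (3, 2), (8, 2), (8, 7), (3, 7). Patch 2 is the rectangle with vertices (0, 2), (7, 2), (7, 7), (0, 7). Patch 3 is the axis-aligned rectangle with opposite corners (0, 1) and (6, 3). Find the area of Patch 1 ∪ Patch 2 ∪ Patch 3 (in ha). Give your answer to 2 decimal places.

46.00

By inclusion–exclusion:
Individual areas: |Patch 1| = 25, |Patch 2| = 35, |Patch 3| = 12.
|Patch 1∩Patch 2|: x∈[3,7], y∈[2,7] → 4·5 = 20.
|Patch 1∩Patch 3|: x∈[3,6], y∈[2,3] → 3·1 = 3.
|Patch 2∩Patch 3|: x∈[0,6], y∈[2,3] → 6·1 = 6.
|Patch 1∩Patch 2∩Patch 3| = 3.
|Patch 1 ∪ Patch 2 ∪ Patch 3| = 72 − 29 + 3 = 46.00.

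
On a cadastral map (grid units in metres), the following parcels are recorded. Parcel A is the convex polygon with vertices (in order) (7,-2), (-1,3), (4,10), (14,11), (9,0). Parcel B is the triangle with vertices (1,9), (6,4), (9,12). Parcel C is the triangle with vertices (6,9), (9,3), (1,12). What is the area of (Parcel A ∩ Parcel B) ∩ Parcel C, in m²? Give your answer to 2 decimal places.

The region (Parcel A ∩ Parcel B) ∩ Parcel C is the polygon with vertices (4.286,10.029), (6,9), (7.071,6.857), (6.626,5.67), (3.455,9.238), (4,10).
By the shoelace formula its area is 6.48.

6.48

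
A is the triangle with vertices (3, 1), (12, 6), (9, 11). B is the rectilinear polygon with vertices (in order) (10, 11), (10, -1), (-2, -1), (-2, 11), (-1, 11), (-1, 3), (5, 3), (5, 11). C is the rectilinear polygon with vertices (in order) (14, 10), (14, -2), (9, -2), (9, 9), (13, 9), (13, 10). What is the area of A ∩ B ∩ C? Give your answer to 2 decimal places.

4.39

The intersection is the polygon with vertices (10,4.889), (9,4.333), (9,9), (10,9).
By the shoelace formula its area is 4.39.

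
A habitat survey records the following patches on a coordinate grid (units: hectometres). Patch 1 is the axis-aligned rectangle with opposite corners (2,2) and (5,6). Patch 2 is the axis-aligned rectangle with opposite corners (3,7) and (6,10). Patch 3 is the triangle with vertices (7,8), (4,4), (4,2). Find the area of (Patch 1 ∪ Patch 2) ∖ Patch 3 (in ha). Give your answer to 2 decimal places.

19.33

|Patch 1 ∪ Patch 2| = 21.
|(Patch 1 ∪ Patch 2) ∩ Patch 3| = 1.6667.
|(Patch 1 ∪ Patch 2) ∖ Patch 3| = 21 − 1.6667 = 19.33.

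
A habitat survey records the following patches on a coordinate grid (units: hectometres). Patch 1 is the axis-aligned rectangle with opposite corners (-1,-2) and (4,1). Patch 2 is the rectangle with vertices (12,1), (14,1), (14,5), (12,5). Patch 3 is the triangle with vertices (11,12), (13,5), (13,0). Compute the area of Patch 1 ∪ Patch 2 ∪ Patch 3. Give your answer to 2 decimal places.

By inclusion–exclusion:
Individual areas: |Patch 1| = 15, |Patch 2| = 8, |Patch 3| = 5.
|Patch 1∩Patch 2| = 0 (no overlap).
|Patch 1∩Patch 3| = 0.
|Patch 2∩Patch 3| = 2.
|Patch 1∩Patch 2∩Patch 3| = 0.
|Patch 1 ∪ Patch 2 ∪ Patch 3| = 28 − 2 + 0 = 26.00.

26.00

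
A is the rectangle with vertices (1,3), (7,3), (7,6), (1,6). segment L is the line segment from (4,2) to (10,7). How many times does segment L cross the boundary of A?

The segment meets the boundary at (7,4.5), (5.2,3).

2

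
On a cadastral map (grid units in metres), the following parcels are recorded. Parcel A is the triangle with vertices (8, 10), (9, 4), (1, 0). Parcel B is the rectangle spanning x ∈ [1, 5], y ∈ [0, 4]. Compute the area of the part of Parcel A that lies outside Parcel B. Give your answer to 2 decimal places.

19.60

|Parcel A| = 26, |Parcel A∩Parcel B| = 6.4.
|Parcel A ∖ Parcel B| = |Parcel A| − |Parcel A∩Parcel B| = 26 − 6.4 = 19.60.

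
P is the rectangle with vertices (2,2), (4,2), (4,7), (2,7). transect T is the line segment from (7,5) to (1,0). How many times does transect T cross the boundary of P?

2

The segment meets the boundary at (3.4,2), (4,2.5).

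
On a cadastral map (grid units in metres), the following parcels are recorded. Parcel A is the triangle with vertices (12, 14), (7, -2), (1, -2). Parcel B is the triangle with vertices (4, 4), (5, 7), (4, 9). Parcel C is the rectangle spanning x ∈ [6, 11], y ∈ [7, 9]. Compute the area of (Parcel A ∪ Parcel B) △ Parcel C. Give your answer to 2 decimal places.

|Parcel A ∪ Parcel B| = 50.5.
|(Parcel A ∪ Parcel B) ∩ Parcel C| = 4.5.
|(Parcel A ∪ Parcel B) △ Parcel C| = 50.5 + 10 − 9 = 51.50.

51.50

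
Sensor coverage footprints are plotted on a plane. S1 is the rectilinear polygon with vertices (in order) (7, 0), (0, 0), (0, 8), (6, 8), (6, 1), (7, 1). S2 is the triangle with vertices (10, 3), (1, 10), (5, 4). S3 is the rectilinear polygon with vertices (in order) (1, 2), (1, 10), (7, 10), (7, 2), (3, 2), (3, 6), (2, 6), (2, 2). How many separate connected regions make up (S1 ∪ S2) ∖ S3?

2

(S1 ∪ S2) ∖ S3 splits into 2 disjoint pieces (area 23, area 2.6).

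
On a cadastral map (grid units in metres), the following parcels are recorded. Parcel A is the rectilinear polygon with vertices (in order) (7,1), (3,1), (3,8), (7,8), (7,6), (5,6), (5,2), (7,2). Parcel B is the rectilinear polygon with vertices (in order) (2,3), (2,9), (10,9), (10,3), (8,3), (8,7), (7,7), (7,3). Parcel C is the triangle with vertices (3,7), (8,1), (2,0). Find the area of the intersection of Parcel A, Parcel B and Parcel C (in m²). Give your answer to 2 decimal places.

The intersection is the polygon with vertices (5,3), (3,3), (3,7), (5,4.6).
By the shoelace formula its area is 5.60.

5.60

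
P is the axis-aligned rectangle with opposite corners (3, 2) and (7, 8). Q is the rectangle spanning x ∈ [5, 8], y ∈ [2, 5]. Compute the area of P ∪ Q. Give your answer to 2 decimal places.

By inclusion–exclusion:
Individual areas: |P| = 24, |Q| = 9.
|P∩Q|: x∈[5,7], y∈[2,5] → 2·3 = 6.
|P ∪ Q| = 33 − 6 = 27.00.

27.00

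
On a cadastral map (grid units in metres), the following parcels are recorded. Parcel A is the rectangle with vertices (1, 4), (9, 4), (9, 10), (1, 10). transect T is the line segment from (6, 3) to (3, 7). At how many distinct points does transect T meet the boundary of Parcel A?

1

The segment meets the boundary at (5.25,4).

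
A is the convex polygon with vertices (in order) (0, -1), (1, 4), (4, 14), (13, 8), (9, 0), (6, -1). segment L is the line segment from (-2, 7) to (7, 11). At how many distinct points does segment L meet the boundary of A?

The segment meets the boundary at (2.5,9).

1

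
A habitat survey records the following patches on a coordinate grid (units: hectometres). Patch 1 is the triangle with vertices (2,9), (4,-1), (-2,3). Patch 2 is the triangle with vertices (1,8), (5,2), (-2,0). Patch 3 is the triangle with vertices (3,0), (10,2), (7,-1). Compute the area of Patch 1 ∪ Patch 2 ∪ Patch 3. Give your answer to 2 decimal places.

By inclusion–exclusion:
Individual areas: |Patch 1| = 26, |Patch 2| = 25, |Patch 3| = 7.5.
|Patch 1∩Patch 2| = 18.3874.
|Patch 1∩Patch 3| = 0.1707.
|Patch 2∩Patch 3| = 0.
|Patch 1∩Patch 2∩Patch 3| = 0.
|Patch 1 ∪ Patch 2 ∪ Patch 3| = 58.5 − 18.5581 + 0 = 39.94.

39.94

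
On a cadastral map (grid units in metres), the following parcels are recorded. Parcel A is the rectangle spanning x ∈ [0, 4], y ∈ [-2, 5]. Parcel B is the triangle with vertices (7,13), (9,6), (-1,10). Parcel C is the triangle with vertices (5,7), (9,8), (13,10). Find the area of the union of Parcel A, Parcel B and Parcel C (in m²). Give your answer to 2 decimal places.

By inclusion–exclusion:
Individual areas: |Parcel A| = 28, |Parcel B| = 31, |Parcel C| = 2.
|Parcel A∩Parcel B| = 0.
|Parcel A∩Parcel C| = 0.
|Parcel B∩Parcel C| = 0.6822.
|Parcel A∩Parcel B∩Parcel C| = 0.
|Parcel A ∪ Parcel B ∪ Parcel C| = 61 − 0.6822 + 0 = 60.32.

60.32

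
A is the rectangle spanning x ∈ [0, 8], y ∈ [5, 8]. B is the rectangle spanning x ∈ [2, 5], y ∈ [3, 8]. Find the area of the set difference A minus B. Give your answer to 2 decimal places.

15.00

|A∩B|: x∈[2,5], y∈[5,8] → 3·3 = 9.
|A| = 24.
|A ∖ B| = |A| − |A∩B| = 24 − 9 = 15.00.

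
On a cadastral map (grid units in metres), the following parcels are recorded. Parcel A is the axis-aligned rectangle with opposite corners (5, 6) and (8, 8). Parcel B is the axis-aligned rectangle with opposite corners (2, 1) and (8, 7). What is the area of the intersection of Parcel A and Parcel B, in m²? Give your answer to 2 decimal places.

3.00

|Parcel A∩Parcel B|: x∈[5,8], y∈[6,7] → 3·1 = 3.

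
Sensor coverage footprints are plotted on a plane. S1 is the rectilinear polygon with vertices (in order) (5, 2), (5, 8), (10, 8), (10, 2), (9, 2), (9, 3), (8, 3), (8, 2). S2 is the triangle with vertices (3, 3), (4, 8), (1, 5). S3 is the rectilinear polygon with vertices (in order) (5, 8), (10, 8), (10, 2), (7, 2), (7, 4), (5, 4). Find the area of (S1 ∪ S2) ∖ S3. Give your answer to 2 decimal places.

|S1 ∪ S2| = 35.
|(S1 ∪ S2) ∩ S3| = 25.
|(S1 ∪ S2) ∖ S3| = 35 − 25 = 10.00.

10.00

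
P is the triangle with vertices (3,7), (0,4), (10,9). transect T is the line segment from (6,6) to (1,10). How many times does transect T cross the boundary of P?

2

The segment meets the boundary at (4.289,7.368), (5.231,6.615).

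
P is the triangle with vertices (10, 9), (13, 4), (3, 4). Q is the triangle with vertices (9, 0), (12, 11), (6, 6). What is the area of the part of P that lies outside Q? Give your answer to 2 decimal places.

|P| = 25, |P∩Q| = 15.8515.
|P ∖ Q| = |P| − |P∩Q| = 25 − 15.8515 = 9.15.

9.15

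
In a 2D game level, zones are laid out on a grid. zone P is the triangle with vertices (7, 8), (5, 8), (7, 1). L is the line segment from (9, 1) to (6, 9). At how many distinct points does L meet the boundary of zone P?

The segment meets the boundary at (6.375,8), (7,6.333).

2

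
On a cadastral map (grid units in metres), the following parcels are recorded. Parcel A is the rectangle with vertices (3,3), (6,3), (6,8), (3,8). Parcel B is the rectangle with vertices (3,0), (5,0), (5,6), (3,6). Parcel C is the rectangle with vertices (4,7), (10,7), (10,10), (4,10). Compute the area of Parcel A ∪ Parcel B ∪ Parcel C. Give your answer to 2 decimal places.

37.00

By inclusion–exclusion:
Individual areas: |Parcel A| = 15, |Parcel B| = 12, |Parcel C| = 18.
|Parcel A∩Parcel B|: x∈[3,5], y∈[3,6] → 2·3 = 6.
|Parcel A∩Parcel C|: x∈[4,6], y∈[7,8] → 2·1 = 2.
|Parcel B∩Parcel C| = 0 (no overlap).
|Parcel A∩Parcel B∩Parcel C| = 0.
|Parcel A ∪ Parcel B ∪ Parcel C| = 45 − 8 + 0 = 37.00.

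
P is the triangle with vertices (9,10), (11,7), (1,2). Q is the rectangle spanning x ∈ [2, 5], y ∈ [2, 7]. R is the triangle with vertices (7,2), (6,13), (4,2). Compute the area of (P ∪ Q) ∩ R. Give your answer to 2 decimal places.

The region (P ∪ Q) ∩ R is the polygon with vertices (5,4), (5,2), (4,2), (4.909,7), (5,7), (5,6), (6.5,7.5), (6.739,4.87).
By the shoelace formula its area is 6.62.

6.62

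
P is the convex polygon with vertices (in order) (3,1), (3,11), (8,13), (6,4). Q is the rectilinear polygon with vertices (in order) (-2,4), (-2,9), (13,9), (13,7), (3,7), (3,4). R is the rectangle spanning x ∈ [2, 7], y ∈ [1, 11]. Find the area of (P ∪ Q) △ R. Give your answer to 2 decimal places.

51.72

|P ∪ Q| = 72.7222.
|(P ∪ Q) ∩ R| = 35.5.
|(P ∪ Q) △ R| = 72.7222 + 50 − 71 = 51.72.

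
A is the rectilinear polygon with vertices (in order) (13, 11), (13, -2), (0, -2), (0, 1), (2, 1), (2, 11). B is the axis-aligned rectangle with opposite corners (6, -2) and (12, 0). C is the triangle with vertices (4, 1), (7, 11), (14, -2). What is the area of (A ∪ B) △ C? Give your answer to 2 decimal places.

96.06

|A ∪ B| = 149.
|(A ∪ B) ∩ C| = 53.7214.
|(A ∪ B) △ C| = 149 + 54.5 − 107.4429 = 96.06.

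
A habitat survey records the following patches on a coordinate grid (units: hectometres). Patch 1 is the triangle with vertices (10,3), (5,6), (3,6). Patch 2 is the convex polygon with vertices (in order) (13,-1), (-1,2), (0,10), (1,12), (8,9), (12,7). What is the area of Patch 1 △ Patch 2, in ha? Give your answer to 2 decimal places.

115.50

|Patch 1| = 3, |Patch 2| = 118.5, |Patch 1∩Patch 2| = 3.
|Patch 1 △ Patch 2| = |Patch 1| + |Patch 2| − 2·|Patch 1∩Patch 2| = 3 + 118.5 − 6 = 115.50.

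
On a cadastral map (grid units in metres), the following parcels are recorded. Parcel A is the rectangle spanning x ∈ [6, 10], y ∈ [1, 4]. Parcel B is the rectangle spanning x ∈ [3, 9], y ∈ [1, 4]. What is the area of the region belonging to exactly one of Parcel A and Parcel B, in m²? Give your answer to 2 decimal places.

12.00

|Parcel A∩Parcel B|: x∈[6,9], y∈[1,4] → 3·3 = 9.
|Parcel A △ Parcel B| = |Parcel A| + |Parcel B| − 2·|Parcel A∩Parcel B| = 12 + 18 − 18 = 12.00.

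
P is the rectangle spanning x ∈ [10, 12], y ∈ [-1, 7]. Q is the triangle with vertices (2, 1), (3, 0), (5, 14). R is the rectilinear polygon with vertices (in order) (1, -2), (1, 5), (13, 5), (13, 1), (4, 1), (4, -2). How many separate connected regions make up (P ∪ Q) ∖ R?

3

(P ∪ Q) ∖ R splits into 3 disjoint pieces (area 4, area 4, area 3.5604).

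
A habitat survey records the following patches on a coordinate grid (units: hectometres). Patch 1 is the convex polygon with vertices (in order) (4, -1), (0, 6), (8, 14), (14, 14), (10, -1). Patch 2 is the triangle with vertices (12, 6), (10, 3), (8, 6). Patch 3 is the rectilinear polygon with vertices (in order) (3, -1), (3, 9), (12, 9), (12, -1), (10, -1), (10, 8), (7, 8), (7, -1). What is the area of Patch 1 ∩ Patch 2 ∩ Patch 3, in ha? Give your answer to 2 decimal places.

2.98

The intersection is the polygon with vertices (10,3), (10,6), (11.867,6), (11.778,5.667).
By the shoelace formula its area is 2.98.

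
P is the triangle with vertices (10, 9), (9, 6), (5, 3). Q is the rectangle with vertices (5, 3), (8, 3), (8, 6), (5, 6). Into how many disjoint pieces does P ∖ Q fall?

P ∖ Q is a single connected region.

1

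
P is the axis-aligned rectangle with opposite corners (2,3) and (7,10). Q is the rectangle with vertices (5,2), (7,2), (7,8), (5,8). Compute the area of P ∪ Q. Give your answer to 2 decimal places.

37.00

By inclusion–exclusion:
Individual areas: |P| = 35, |Q| = 12.
|P∩Q|: x∈[5,7], y∈[3,8] → 2·5 = 10.
|P ∪ Q| = 47 − 10 = 37.00.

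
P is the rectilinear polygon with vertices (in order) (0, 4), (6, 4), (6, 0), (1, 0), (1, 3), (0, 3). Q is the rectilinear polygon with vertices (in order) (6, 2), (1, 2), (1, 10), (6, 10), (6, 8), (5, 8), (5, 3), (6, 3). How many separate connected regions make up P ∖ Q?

3

P ∖ Q splits into 3 disjoint pieces (area 1, area 1, area 10).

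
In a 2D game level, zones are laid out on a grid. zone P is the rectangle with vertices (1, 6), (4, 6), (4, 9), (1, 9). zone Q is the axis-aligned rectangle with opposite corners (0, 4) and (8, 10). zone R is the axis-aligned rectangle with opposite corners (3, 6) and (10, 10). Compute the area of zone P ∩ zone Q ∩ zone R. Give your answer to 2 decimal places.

3.00

The intersection is the polygon with vertices (4,9), (4,6), (3,6), (3,9).
By the shoelace formula its area is 3.00.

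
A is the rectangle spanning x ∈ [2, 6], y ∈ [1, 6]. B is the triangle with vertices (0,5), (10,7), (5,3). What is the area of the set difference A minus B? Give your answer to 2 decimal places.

11.10

|A| = 20, |A∩B| = 8.9.
|A ∖ B| = |A| − |A∩B| = 20 − 8.9 = 11.10.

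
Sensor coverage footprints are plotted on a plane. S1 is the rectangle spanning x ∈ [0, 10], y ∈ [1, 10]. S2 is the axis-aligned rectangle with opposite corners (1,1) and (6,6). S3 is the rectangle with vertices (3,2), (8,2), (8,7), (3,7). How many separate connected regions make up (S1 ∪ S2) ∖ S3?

1

(S1 ∪ S2) ∖ S3 is a single connected region.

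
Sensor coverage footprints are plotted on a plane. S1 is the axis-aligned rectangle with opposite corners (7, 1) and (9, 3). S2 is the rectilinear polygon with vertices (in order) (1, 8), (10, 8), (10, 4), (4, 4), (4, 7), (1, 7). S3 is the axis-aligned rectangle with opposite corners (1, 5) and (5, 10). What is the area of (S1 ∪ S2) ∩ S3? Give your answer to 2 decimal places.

The region (S1 ∪ S2) ∩ S3 is the polygon with vertices (5,8), (5,5), (4,5), (4,7), (1,7), (1,8).
By the shoelace formula its area is 6.00.

6.00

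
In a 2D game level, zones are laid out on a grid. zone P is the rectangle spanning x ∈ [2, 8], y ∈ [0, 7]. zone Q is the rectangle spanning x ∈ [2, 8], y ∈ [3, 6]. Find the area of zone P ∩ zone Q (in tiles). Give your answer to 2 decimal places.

|zone P∩zone Q|: x∈[2,8], y∈[3,6] → 6·3 = 18.

18.00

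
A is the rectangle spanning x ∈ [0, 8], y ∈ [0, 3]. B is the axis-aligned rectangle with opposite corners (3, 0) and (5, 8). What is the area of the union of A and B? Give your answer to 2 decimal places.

34.00

By inclusion–exclusion:
Individual areas: |A| = 24, |B| = 16.
|A∩B|: x∈[3,5], y∈[0,3] → 2·3 = 6.
|A ∪ B| = 40 − 6 = 34.00.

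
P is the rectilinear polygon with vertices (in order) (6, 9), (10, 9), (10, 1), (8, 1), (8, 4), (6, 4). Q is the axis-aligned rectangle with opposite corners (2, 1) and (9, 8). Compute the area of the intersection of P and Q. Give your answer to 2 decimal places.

15.00

The intersection is the polygon with vertices (8,1), (8,4), (6,4), (6,8), (9,8), (9,1).
By the shoelace formula its area is 15.00.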